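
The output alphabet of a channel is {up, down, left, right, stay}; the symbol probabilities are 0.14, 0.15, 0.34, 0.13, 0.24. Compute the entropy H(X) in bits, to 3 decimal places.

2.214 bits

H = −Σ pᵢ log₂ pᵢ.
−0.14·log₂(0.14) = 0.3971
−0.15·log₂(0.15) = 0.4105
−0.34·log₂(0.34) = 0.5292
−0.13·log₂(0.13) = 0.3826
−0.24·log₂(0.24) = 0.4941
Sum ≈ 2.2136 → 2.214 bits.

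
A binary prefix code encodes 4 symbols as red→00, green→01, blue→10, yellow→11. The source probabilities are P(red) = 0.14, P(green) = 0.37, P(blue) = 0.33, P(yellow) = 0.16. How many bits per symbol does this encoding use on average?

2 bits/symbol

L̄ = Σ pᵢ·ℓᵢ = 0.14·2 + 0.37·2 + 0.33·2 + 0.16·2 = 2 bits/symbol.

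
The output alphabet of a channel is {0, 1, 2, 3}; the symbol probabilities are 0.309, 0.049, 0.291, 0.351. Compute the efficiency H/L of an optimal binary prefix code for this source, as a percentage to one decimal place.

89.8%

Entropy H = −Σ p log₂ p ≈ 1.7852 bits.
Huffman merges: 49/1000+291/1000→17/50; 309/1000+17/50→649/1000; 351/1000+649/1000→1. L = 1989/1000 ≈ 1.9890.
Efficiency = H/L = 1.7852/1.9890 = 89.8%.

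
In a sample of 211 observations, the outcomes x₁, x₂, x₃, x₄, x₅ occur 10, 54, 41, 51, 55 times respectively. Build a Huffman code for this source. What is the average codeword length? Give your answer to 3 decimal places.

2.242 bits/symbol

Probabilities are the counts divided by 211.
Repeatedly combine the two least-probable nodes; the expected code length is the sum of the merged weights.
merge 10/211 + 41/211 → 51/211
merge 51/211 + 51/211 → 102/211
merge 54/211 + 55/211 → 109/211
merge 102/211 + 109/211 → 1
L = 51/211 + 102/211 + 109/211 + 1 = 473/211 ≈ 2.242 bits/symbol.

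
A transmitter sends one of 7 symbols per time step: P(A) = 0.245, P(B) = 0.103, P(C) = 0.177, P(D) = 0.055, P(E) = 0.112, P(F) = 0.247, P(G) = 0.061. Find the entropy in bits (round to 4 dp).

2.6054 bits

H = −Σ pᵢ log₂ pᵢ.
−0.245·log₂(0.245) = 0.4971
−0.103·log₂(0.103) = 0.3378
−0.177·log₂(0.177) = 0.4422
−0.055·log₂(0.055) = 0.2301
−0.112·log₂(0.112) = 0.3537
−0.247·log₂(0.247) = 0.4983
−0.061·log₂(0.061) = 0.2461
Sum ≈ 2.6054 → 2.6054 bits.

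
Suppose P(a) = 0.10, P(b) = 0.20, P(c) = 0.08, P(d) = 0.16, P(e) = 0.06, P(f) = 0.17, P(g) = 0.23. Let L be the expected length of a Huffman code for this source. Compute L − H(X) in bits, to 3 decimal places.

0.033 bits

Entropy H = −Σ p log₂ p ≈ 2.6769 bits.
Huffman merges: 3/50+2/25→7/50; 1/10+7/50→6/25; 4/25+17/100→33/100; 1/5+23/100→43/100; 6/25+33/100→57/100; 43/100+57/100→1. L = 271/100 ≈ 2.7100.
L − H = 2.7100 − 2.6769 = 0.033 bits.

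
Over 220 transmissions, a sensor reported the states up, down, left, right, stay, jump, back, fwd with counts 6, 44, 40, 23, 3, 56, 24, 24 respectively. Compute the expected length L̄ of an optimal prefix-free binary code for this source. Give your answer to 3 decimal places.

Probabilities are the counts divided by 220.
Repeatedly combine the two least-probable nodes; the expected code length is the sum of the merged weights.
merge 3/220 + 3/110 → 9/220
merge 9/220 + 23/220 → 8/55
merge 6/55 + 6/55 → 12/55
merge 8/55 + 2/11 → 18/55
merge 1/5 + 12/55 → 23/55
merge 14/55 + 18/55 → 32/55
merge 23/55 + 32/55 → 1
L = 9/220 + 8/55 + 12/55 + 18/55 + 23/55 + 32/55 + 1 = 601/220 ≈ 2.732 bits/symbol.

2.732 bits/symbol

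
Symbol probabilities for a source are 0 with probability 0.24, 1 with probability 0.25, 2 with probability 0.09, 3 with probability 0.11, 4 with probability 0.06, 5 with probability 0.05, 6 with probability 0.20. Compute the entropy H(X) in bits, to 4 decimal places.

H = −Σ pᵢ log₂ pᵢ.
−0.24·log₂(0.24) = 0.4941
−0.25·log₂(0.25) = 0.5000
−0.09·log₂(0.09) = 0.3127
−0.11·log₂(0.11) = 0.3503
−0.06·log₂(0.06) = 0.2435
−0.05·log₂(0.05) = 0.2161
−0.20·log₂(0.20) = 0.4644
Sum ≈ 2.5811 → 2.5811 bits.

2.5811 bits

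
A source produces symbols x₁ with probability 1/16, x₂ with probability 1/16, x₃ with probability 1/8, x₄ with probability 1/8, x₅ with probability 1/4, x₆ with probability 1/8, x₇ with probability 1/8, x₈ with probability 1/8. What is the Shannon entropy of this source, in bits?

Each probability is a power of 1/2, so log₂(1/p) is an integer.
H = Σ p·log₂(1/p) = 1/16·4 + 1/16·4 + 1/8·3 + 1/8·3 + 1/4·2 + 1/8·3 + 1/8·3 + 1/8·3 = 2.875 bits.

2.875 bits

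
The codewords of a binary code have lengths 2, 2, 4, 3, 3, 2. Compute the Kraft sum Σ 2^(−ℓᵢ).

With common denominator 2^4 = 16: Σ 2^(−ℓᵢ) = 4/16 + 4/16 + 1/16 + 2/16 + 2/16 + 4/16 = 17/16 = 1.0625.

1.0625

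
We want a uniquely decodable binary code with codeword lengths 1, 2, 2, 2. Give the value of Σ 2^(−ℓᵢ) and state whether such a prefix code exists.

1.25; no

With common denominator 2^2 = 4: Σ 2^(−ℓᵢ) = 2/4 + 1/4 + 1/4 + 1/4 = 5/4 = 1.25.
Kraft's inequality requires Σ ≤ 1; here Σ = 1.25 > 1, so no such prefix code exists.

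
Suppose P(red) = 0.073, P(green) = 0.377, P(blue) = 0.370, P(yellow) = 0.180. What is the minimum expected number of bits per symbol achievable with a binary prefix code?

1.876 bits/symbol

Repeatedly combine the two least-probable nodes; the expected code length is the sum of the merged weights.
merge 73/1000 + 9/50 → 253/1000
merge 253/1000 + 37/100 → 623/1000
merge 377/1000 + 623/1000 → 1
L = 253/1000 + 623/1000 + 1 = 469/250 = 1.876 bits/symbol.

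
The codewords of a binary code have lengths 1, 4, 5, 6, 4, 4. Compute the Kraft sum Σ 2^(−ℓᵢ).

With common denominator 2^6 = 64: Σ 2^(−ℓᵢ) = 32/64 + 4/64 + 2/64 + 1/64 + 4/64 + 4/64 = 47/64 = 0.734375.

0.734375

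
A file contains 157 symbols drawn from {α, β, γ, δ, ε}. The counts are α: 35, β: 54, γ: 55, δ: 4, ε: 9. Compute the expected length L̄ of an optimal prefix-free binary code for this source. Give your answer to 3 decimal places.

Probabilities are the counts divided by 157.
Repeatedly combine the two least-probable nodes; the expected code length is the sum of the merged weights.
merge 4/157 + 9/157 → 13/157
merge 13/157 + 35/157 → 48/157
merge 48/157 + 54/157 → 102/157
merge 55/157 + 102/157 → 1
L = 13/157 + 48/157 + 102/157 + 1 = 320/157 ≈ 2.038 bits/symbol.

2.038 bits/symbol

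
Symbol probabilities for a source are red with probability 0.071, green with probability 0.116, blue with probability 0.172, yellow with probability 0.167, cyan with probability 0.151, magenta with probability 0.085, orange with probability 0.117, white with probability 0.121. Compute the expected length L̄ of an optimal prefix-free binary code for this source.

Repeatedly combine the two least-probable nodes; the expected code length is the sum of the merged weights.
merge 71/1000 + 17/200 → 39/250
merge 29/250 + 117/1000 → 233/1000
merge 121/1000 + 151/1000 → 34/125
merge 39/250 + 167/1000 → 323/1000
merge 43/250 + 233/1000 → 81/200
merge 34/125 + 323/1000 → 119/200
merge 81/200 + 119/200 → 1
L = 39/250 + 233/1000 + 34/125 + 323/1000 + 81/200 + 119/200 + 1 = 373/125 = 2.984 bits/symbol.

2.984 bits/symbol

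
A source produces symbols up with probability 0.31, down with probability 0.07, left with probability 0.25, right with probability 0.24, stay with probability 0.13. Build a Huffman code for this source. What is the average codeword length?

Repeatedly combine the two least-probable nodes; the expected code length is the sum of the merged weights.
merge 7/100 + 13/100 → 1/5
merge 1/5 + 6/25 → 11/25
merge 1/4 + 31/100 → 14/25
merge 11/25 + 14/25 → 1
L = 1/5 + 11/25 + 14/25 + 1 = 11/5 = 2.2 bits/symbol.

2.2 bits/symbol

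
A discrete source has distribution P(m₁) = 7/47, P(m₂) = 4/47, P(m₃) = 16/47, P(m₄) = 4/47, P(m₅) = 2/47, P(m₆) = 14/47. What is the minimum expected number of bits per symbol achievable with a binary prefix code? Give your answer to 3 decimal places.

Repeatedly combine the two least-probable nodes; the expected code length is the sum of the merged weights.
merge 2/47 + 4/47 → 6/47
merge 4/47 + 6/47 → 10/47
merge 7/47 + 10/47 → 17/47
merge 14/47 + 16/47 → 30/47
merge 17/47 + 30/47 → 1
L = 6/47 + 10/47 + 17/47 + 30/47 + 1 = 110/47 ≈ 2.340 bits/symbol.

2.340 bits/symbol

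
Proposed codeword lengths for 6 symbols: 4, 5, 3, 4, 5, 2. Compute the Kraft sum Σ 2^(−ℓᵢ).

With common denominator 2^5 = 32: Σ 2^(−ℓᵢ) = 2/32 + 1/32 + 4/32 + 2/32 + 1/32 + 8/32 = 18/32 = 0.5625.

0.5625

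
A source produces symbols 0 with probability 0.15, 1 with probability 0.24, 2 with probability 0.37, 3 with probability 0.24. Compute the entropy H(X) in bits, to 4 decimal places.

1.9295 bits

H = −Σ pᵢ log₂ pᵢ.
−0.15·log₂(0.15) = 0.4105
−0.24·log₂(0.24) = 0.4941
−0.37·log₂(0.37) = 0.5307
−0.24·log₂(0.24) = 0.4941
Sum ≈ 1.9295 → 1.9295 bits.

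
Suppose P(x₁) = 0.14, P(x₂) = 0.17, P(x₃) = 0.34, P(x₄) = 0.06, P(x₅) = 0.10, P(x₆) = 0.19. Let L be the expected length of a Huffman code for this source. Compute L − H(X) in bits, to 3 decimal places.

0.068 bits

Entropy H = −Σ p log₂ p ≈ 2.3918 bits.
Huffman merges: 3/50+1/10→4/25; 7/50+4/25→3/10; 17/100+19/100→9/25; 3/10+17/50→16/25; 9/25+16/25→1. L = 123/50 ≈ 2.4600.
L − H = 2.4600 − 2.3918 = 0.068 bits.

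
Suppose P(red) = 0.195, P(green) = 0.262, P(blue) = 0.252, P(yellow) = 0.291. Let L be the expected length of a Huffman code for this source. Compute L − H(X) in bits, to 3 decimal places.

Entropy H = −Σ p log₂ p ≈ 1.9855 bits.
Huffman merges: 39/200+63/250→447/1000; 131/500+291/1000→553/1000; 447/1000+553/1000→1. L = 2 ≈ 2.0000.
L − H = 2.0000 − 1.9855 = 0.014 bits.

0.014 bits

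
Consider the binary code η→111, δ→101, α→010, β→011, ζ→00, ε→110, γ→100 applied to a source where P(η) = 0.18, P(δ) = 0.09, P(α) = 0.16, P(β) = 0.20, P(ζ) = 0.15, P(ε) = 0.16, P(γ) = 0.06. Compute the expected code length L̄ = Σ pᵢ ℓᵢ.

2.85 bits/symbol

L̄ = Σ pᵢ·ℓᵢ = 0.18·3 + 0.09·3 + 0.16·3 + 0.20·3 + 0.15·2 + 0.16·3 + 0.06·3 = 2.85 bits/symbol.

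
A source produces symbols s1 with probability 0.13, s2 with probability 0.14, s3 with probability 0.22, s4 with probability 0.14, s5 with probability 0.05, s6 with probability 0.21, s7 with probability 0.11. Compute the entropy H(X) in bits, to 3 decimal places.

2.697 bits

H = −Σ pᵢ log₂ pᵢ.
−0.13·log₂(0.13) = 0.3826
−0.14·log₂(0.14) = 0.3971
−0.22·log₂(0.22) = 0.4806
−0.14·log₂(0.14) = 0.3971
−0.05·log₂(0.05) = 0.2161
−0.21·log₂(0.21) = 0.4728
−0.11·log₂(0.11) = 0.3503
Sum ≈ 2.6966 → 2.697 bits.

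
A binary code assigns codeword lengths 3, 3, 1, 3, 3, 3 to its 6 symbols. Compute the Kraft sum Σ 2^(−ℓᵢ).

With common denominator 2^3 = 8: Σ 2^(−ℓᵢ) = 1/8 + 1/8 + 4/8 + 1/8 + 1/8 + 1/8 = 9/8 = 1.125.

1.125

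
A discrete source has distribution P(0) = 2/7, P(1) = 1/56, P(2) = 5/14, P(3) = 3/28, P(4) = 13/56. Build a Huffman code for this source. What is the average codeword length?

Repeatedly combine the two least-probable nodes; the expected code length is the sum of the merged weights.
merge 1/56 + 3/28 → 1/8
merge 1/8 + 13/56 → 5/14
merge 2/7 + 5/14 → 9/14
merge 5/14 + 9/14 → 1
L = 1/8 + 5/14 + 9/14 + 1 = 17/8 = 2.125 bits/symbol.

2.125 bits/symbol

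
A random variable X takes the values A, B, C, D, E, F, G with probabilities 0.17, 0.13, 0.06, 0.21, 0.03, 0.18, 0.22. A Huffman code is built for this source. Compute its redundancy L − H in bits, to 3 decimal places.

Entropy H = −Σ p log₂ p ≈ 2.6112 bits.
Huffman merges: 3/100+3/50→9/100; 9/100+13/100→11/50; 17/100+9/50→7/20; 21/100+11/50→43/100; 11/50+7/20→57/100; 43/100+57/100→1. L = 133/50 ≈ 2.6600.
L − H = 2.6600 − 2.6112 = 0.049 bits.

0.049 bits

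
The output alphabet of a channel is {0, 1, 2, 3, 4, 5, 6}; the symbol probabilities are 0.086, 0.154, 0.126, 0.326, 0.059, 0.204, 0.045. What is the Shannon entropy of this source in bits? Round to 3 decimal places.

H = −Σ pᵢ log₂ pᵢ.
−0.086·log₂(0.086) = 0.3044
−0.154·log₂(0.154) = 0.4156
−0.126·log₂(0.126) = 0.3766
−0.326·log₂(0.326) = 0.5272
−0.059·log₂(0.059) = 0.2409
−0.204·log₂(0.204) = 0.4678
−0.045·log₂(0.045) = 0.2013
Sum ≈ 2.5338 → 2.534 bits.

2.534 bits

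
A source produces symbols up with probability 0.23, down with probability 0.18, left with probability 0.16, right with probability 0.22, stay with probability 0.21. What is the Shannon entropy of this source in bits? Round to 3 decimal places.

H = −Σ pᵢ log₂ pᵢ.
−0.23·log₂(0.23) = 0.4877
−0.18·log₂(0.18) = 0.4453
−0.16·log₂(0.16) = 0.4230
−0.22·log₂(0.22) = 0.4806
−0.21·log₂(0.21) = 0.4728
Sum ≈ 2.3094 → 2.309 bits.

2.309 bits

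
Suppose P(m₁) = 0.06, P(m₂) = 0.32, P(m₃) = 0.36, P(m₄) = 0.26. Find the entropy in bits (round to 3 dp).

H = −Σ pᵢ log₂ pᵢ.
−0.06·log₂(0.06) = 0.2435
−0.32·log₂(0.32) = 0.5260
−0.36·log₂(0.36) = 0.5306
−0.26·log₂(0.26) = 0.5053
Sum ≈ 1.8055 → 1.805 bits.

1.805 bits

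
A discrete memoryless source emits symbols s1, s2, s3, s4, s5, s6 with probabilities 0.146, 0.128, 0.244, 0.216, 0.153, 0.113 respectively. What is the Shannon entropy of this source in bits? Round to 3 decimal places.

2.529 bits

H = −Σ pᵢ log₂ pᵢ.
−0.146·log₂(0.146) = 0.4053
−0.128·log₂(0.128) = 0.3796
−0.244·log₂(0.244) = 0.4966
−0.216·log₂(0.216) = 0.4776
−0.153·log₂(0.153) = 0.4144
−0.113·log₂(0.113) = 0.3555
Sum ≈ 2.5289 → 2.529 bits.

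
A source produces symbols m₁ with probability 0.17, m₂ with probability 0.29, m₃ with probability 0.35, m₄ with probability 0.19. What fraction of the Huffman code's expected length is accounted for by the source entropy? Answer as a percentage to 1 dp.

Entropy H = −Σ p log₂ p ≈ 1.9378 bits.
Huffman merges: 17/100+19/100→9/25; 29/100+7/20→16/25; 9/25+16/25→1. L = 2 ≈ 2.0000.
Efficiency = H/L = 1.9378/2.0000 = 96.9%.

96.9%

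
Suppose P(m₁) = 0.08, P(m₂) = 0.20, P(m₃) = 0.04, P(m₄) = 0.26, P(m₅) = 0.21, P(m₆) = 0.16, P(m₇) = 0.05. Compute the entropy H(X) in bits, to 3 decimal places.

H = −Σ pᵢ log₂ pᵢ.
−0.08·log₂(0.08) = 0.2915
−0.20·log₂(0.20) = 0.4644
−0.04·log₂(0.04) = 0.1858
−0.26·log₂(0.26) = 0.5053
−0.21·log₂(0.21) = 0.4728
−0.16·log₂(0.16) = 0.4230
−0.05·log₂(0.05) = 0.2161
Sum ≈ 2.5589 → 2.559 bits.

2.559 bits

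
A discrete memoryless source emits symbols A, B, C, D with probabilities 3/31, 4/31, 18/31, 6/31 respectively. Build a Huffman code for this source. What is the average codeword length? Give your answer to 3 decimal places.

Repeatedly combine the two least-probable nodes; the expected code length is the sum of the merged weights.
merge 3/31 + 4/31 → 7/31
merge 6/31 + 7/31 → 13/31
merge 13/31 + 18/31 → 1
L = 7/31 + 13/31 + 1 = 51/31 ≈ 1.645 bits/symbol.

1.645 bits/symbol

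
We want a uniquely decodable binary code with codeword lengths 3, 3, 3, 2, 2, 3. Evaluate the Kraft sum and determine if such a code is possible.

1; yes

With common denominator 2^3 = 8: Σ 2^(−ℓᵢ) = 1/8 + 1/8 + 1/8 + 2/8 + 2/8 + 1/8 = 8/8 = 1.
Kraft's inequality requires Σ ≤ 1; here Σ = 1 ≤ 1, so such a prefix code exists.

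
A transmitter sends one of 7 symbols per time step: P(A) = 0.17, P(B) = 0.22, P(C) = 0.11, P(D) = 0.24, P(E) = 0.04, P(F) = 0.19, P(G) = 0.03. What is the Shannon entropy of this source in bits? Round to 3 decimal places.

2.552 bits

H = −Σ pᵢ log₂ pᵢ.
−0.17·log₂(0.17) = 0.4346
−0.22·log₂(0.22) = 0.4806
−0.11·log₂(0.11) = 0.3503
−0.24·log₂(0.24) = 0.4941
−0.04·log₂(0.04) = 0.1858
−0.19·log₂(0.19) = 0.4552
−0.03·log₂(0.03) = 0.1518
Sum ≈ 2.5523 → 2.552 bits.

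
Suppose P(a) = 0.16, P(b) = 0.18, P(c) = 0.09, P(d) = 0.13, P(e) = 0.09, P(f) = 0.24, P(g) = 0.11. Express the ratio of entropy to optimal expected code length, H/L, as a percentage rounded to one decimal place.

Entropy H = −Σ p log₂ p ≈ 2.7207 bits.
Huffman merges: 9/100+9/100→9/50; 11/100+13/100→6/25; 4/25+9/50→17/50; 9/50+6/25→21/50; 6/25+17/50→29/50; 21/50+29/50→1. L = 69/25 ≈ 2.7600.
Efficiency = H/L = 2.7207/2.7600 = 98.6%.

98.6%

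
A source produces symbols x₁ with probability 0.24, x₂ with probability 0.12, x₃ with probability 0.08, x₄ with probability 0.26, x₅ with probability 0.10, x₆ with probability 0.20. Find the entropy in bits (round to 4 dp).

H = −Σ pᵢ log₂ pᵢ.
−0.24·log₂(0.24) = 0.4941
−0.12·log₂(0.12) = 0.3671
−0.08·log₂(0.08) = 0.2915
−0.26·log₂(0.26) = 0.5053
−0.10·log₂(0.10) = 0.3322
−0.20·log₂(0.20) = 0.4644
Sum ≈ 2.4546 → 2.4546 bits.

2.4546 bits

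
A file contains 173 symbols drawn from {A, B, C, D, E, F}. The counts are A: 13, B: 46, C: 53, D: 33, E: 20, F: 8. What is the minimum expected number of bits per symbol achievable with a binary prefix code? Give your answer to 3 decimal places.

Probabilities are the counts divided by 173.
Repeatedly combine the two least-probable nodes; the expected code length is the sum of the merged weights.
merge 8/173 + 13/173 → 21/173
merge 20/173 + 21/173 → 41/173
merge 33/173 + 41/173 → 74/173
merge 46/173 + 53/173 → 99/173
merge 74/173 + 99/173 → 1
L = 21/173 + 41/173 + 74/173 + 99/173 + 1 = 408/173 ≈ 2.358 bits/symbol.

2.358 bits/symbol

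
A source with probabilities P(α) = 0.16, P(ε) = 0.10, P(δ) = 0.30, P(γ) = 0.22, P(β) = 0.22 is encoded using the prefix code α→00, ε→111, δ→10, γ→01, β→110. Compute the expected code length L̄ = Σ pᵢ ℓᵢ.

2.32 bits/symbol

L̄ = Σ pᵢ·ℓᵢ = 0.16·2 + 0.10·3 + 0.30·2 + 0.22·2 + 0.22·3 = 2.32 bits/symbol.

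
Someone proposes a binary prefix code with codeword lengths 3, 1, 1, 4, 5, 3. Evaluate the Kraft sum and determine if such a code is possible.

With common denominator 2^5 = 32: Σ 2^(−ℓᵢ) = 4/32 + 16/32 + 16/32 + 2/32 + 1/32 + 4/32 = 43/32 = 1.34375.
Kraft's inequality requires Σ ≤ 1; here Σ = 1.34375 > 1, so no such prefix code exists.

1.34375; no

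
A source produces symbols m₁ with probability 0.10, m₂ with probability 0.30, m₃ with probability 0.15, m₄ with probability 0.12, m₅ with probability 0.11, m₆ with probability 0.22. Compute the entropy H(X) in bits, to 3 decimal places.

H = −Σ pᵢ log₂ pᵢ.
−0.10·log₂(0.10) = 0.3322
−0.30·log₂(0.30) = 0.5211
−0.15·log₂(0.15) = 0.4105
−0.12·log₂(0.12) = 0.3671
−0.11·log₂(0.11) = 0.3503
−0.22·log₂(0.22) = 0.4806
Sum ≈ 2.4618 → 2.462 bits.

2.462 bits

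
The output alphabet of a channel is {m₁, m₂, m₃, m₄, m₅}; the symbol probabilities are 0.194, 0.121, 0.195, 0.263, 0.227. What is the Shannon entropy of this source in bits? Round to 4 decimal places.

H = −Σ pᵢ log₂ pᵢ.
−0.194·log₂(0.194) = 0.4590
−0.121·log₂(0.121) = 0.3687
−0.195·log₂(0.195) = 0.4599
−0.263·log₂(0.263) = 0.5068
−0.227·log₂(0.227) = 0.4856
Sum ≈ 2.2799 → 2.2799 bits.

2.2799 bits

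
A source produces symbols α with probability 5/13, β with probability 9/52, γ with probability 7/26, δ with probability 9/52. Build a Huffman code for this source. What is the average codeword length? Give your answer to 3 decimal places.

Repeatedly combine the two least-probable nodes; the expected code length is the sum of the merged weights.
merge 9/52 + 9/52 → 9/26
merge 7/26 + 9/26 → 8/13
merge 5/13 + 8/13 → 1
L = 9/26 + 8/13 + 1 = 51/26 ≈ 1.962 bits/symbol.

1.962 bits/symbol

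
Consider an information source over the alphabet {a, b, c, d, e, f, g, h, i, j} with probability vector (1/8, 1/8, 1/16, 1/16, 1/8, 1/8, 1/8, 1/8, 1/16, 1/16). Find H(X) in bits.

3.25 bits

Each probability is a power of 1/2, so log₂(1/p) is an integer.
H = Σ p·log₂(1/p) = 1/8·3 + 1/8·3 + 1/16·4 + 1/16·4 + 1/8·3 + 1/8·3 + 1/8·3 + 1/8·3 + 1/16·4 + 1/16·4 = 3.25 bits.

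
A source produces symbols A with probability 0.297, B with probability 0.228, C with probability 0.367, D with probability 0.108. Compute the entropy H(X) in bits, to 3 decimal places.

1.884 bits

H = −Σ pᵢ log₂ pᵢ.
−0.297·log₂(0.297) = 0.5202
−0.228·log₂(0.228) = 0.4863
−0.367·log₂(0.367) = 0.5307
−0.108·log₂(0.108) = 0.3468
Sum ≈ 1.8840 → 1.884 bits.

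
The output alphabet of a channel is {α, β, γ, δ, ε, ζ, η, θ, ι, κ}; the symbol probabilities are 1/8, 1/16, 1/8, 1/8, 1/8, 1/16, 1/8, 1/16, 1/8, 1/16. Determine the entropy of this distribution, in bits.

Each probability is a power of 1/2, so log₂(1/p) is an integer.
H = Σ p·log₂(1/p) = 1/8·3 + 1/16·4 + 1/8·3 + 1/8·3 + 1/8·3 + 1/16·4 + 1/8·3 + 1/16·4 + 1/8·3 + 1/16·4 = 3.25 bits.

3.25 bits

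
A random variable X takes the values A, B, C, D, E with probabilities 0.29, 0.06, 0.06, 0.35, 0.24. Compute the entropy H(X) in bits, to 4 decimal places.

2.0292 bits

H = −Σ pᵢ log₂ pᵢ.
−0.29·log₂(0.29) = 0.5179
−0.06·log₂(0.06) = 0.2435
−0.06·log₂(0.06) = 0.2435
−0.35·log₂(0.35) = 0.5301
−0.24·log₂(0.24) = 0.4941
Sum ≈ 2.0292 → 2.0292 bits.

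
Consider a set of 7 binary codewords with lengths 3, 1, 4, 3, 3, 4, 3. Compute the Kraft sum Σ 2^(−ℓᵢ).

1.125

With common denominator 2^4 = 16: Σ 2^(−ℓᵢ) = 2/16 + 8/16 + 1/16 + 2/16 + 2/16 + 1/16 + 2/16 = 18/16 = 1.125.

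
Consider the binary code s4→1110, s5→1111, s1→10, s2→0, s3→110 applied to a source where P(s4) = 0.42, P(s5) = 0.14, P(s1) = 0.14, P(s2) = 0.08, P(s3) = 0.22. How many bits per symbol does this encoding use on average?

L̄ = Σ pᵢ·ℓᵢ = 0.42·4 + 0.14·4 + 0.14·2 + 0.08·1 + 0.22·3 = 3.26 bits/symbol.

3.26 bits/symbol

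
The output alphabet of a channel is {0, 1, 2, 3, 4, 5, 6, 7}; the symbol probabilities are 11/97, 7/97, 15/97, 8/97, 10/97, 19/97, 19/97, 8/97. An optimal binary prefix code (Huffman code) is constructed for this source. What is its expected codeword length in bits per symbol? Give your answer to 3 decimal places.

2.948 bits/symbol

Repeatedly combine the two least-probable nodes; the expected code length is the sum of the merged weights.
merge 7/97 + 8/97 → 15/97
merge 8/97 + 10/97 → 18/97
merge 11/97 + 15/97 → 26/97
merge 15/97 + 18/97 → 33/97
merge 19/97 + 19/97 → 38/97
merge 26/97 + 33/97 → 59/97
merge 38/97 + 59/97 → 1
L = 15/97 + 18/97 + 26/97 + 33/97 + 38/97 + 59/97 + 1 = 286/97 ≈ 2.948 bits/symbol.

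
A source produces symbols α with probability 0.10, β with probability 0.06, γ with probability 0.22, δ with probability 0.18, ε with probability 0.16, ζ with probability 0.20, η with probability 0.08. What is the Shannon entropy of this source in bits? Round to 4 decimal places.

H = −Σ pᵢ log₂ pᵢ.
−0.10·log₂(0.10) = 0.3322
−0.06·log₂(0.06) = 0.2435
−0.22·log₂(0.22) = 0.4806
−0.18·log₂(0.18) = 0.4453
−0.16·log₂(0.16) = 0.4230
−0.20·log₂(0.20) = 0.4644
−0.08·log₂(0.08) = 0.2915
Sum ≈ 2.6805 → 2.6805 bits.

2.6805 bits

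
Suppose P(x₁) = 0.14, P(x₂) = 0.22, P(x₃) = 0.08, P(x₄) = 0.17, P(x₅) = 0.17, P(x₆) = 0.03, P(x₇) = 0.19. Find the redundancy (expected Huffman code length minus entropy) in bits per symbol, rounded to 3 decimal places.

0.055 bits

Entropy H = −Σ p log₂ p ≈ 2.6454 bits.
Huffman merges: 3/100+2/25→11/100; 11/100+7/50→1/4; 17/100+17/100→17/50; 19/100+11/50→41/100; 1/4+17/50→59/100; 41/100+59/100→1. L = 27/10 ≈ 2.7000.
L − H = 2.7000 − 2.6454 = 0.055 bits.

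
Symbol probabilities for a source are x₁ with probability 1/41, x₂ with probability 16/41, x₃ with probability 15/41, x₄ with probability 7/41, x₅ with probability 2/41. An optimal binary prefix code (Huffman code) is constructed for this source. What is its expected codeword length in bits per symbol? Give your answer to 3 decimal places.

Repeatedly combine the two least-probable nodes; the expected code length is the sum of the merged weights.
merge 1/41 + 2/41 → 3/41
merge 3/41 + 7/41 → 10/41
merge 10/41 + 15/41 → 25/41
merge 16/41 + 25/41 → 1
L = 3/41 + 10/41 + 25/41 + 1 = 79/41 ≈ 1.927 bits/symbol.

1.927 bits/symbol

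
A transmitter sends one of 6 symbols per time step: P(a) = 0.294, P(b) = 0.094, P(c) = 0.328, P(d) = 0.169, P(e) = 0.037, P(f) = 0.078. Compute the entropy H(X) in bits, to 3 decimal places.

H = −Σ pᵢ log₂ pᵢ.
−0.294·log₂(0.294) = 0.5192
−0.094·log₂(0.094) = 0.3207
−0.328·log₂(0.328) = 0.5275
−0.169·log₂(0.169) = 0.4335
−0.037·log₂(0.037) = 0.1760
−0.078·log₂(0.078) = 0.2871
Sum ≈ 2.2639 → 2.264 bits.

2.264 bits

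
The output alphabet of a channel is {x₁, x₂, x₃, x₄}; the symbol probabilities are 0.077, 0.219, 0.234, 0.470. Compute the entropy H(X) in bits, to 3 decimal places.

1.767 bits

H = −Σ pᵢ log₂ pᵢ.
−0.077·log₂(0.077) = 0.2848
−0.219·log₂(0.219) = 0.4798
−0.234·log₂(0.234) = 0.4903
−0.470·log₂(0.470) = 0.5120
Sum ≈ 1.7669 → 1.767 bits.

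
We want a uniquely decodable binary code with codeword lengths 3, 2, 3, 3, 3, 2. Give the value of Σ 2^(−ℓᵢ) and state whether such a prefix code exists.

With common denominator 2^3 = 8: Σ 2^(−ℓᵢ) = 1/8 + 2/8 + 1/8 + 1/8 + 1/8 + 2/8 = 8/8 = 1.
Kraft's inequality requires Σ ≤ 1; here Σ = 1 ≤ 1, so such a prefix code exists.

1; yes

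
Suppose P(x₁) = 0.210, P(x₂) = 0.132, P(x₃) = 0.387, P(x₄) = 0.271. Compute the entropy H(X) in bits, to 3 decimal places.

1.899 bits

H = −Σ pᵢ log₂ pᵢ.
−0.210·log₂(0.210) = 0.4728
−0.132·log₂(0.132) = 0.3856
−0.387·log₂(0.387) = 0.5300
−0.271·log₂(0.271) = 0.5105
Sum ≈ 1.8989 → 1.899 bits.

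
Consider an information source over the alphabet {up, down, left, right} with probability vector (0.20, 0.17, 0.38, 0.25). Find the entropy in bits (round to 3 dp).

1.929 bits

H = −Σ pᵢ log₂ pᵢ.
−0.20·log₂(0.20) = 0.4644
−0.17·log₂(0.17) = 0.4346
−0.38·log₂(0.38) = 0.5305
−0.25·log₂(0.25) = 0.5000
Sum ≈ 1.9294 → 1.929 bits.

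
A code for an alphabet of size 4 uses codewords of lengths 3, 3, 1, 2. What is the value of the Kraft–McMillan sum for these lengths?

1

With common denominator 2^3 = 8: Σ 2^(−ℓᵢ) = 1/8 + 1/8 + 4/8 + 2/8 = 8/8 = 1.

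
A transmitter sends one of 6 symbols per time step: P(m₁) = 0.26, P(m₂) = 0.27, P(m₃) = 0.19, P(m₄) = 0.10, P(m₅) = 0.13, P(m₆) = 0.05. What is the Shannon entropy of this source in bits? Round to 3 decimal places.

2.401 bits

H = −Σ pᵢ log₂ pᵢ.
−0.26·log₂(0.26) = 0.5053
−0.27·log₂(0.27) = 0.5100
−0.19·log₂(0.19) = 0.4552
−0.10·log₂(0.10) = 0.3322
−0.13·log₂(0.13) = 0.3826
−0.05·log₂(0.05) = 0.2161
Sum ≈ 2.4015 → 2.401 bits.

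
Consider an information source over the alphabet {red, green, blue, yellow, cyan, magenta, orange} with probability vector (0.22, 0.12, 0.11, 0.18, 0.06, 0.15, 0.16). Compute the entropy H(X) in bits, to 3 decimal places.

2.720 bits

H = −Σ pᵢ log₂ pᵢ.
−0.22·log₂(0.22) = 0.4806
−0.12·log₂(0.12) = 0.3671
−0.11·log₂(0.11) = 0.3503
−0.18·log₂(0.18) = 0.4453
−0.06·log₂(0.06) = 0.2435
−0.15·log₂(0.15) = 0.4105
−0.16·log₂(0.16) = 0.4230
Sum ≈ 2.7203 → 2.720 bits.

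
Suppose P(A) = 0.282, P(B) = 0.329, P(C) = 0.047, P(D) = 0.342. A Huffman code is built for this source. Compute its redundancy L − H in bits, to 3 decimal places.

0.208 bits

Entropy H = −Σ p log₂ p ≈ 1.7794 bits.
Huffman merges: 47/1000+141/500→329/1000; 329/1000+329/1000→329/500; 171/500+329/500→1. L = 1987/1000 ≈ 1.9870.
L − H = 1.9870 − 1.7794 = 0.208 bits.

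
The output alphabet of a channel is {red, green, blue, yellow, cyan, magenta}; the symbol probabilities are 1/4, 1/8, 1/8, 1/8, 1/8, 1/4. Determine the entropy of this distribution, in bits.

2.5 bits

Each probability is a power of 1/2, so log₂(1/p) is an integer.
H = Σ p·log₂(1/p) = 1/4·2 + 1/8·3 + 1/8·3 + 1/8·3 + 1/8·3 + 1/4·2 = 2.5 bits.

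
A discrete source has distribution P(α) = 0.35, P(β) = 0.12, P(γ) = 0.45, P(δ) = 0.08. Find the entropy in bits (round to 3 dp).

H = −Σ pᵢ log₂ pᵢ.
−0.35·log₂(0.35) = 0.5301
−0.12·log₂(0.12) = 0.3671
−0.45·log₂(0.45) = 0.5184
−0.08·log₂(0.08) = 0.2915
Sum ≈ 1.7071 → 1.707 bits.

1.707 bits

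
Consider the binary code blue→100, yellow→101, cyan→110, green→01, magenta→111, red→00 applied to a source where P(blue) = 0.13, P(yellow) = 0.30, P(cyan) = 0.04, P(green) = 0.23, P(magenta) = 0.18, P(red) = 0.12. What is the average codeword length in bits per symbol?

2.65 bits/symbol

L̄ = Σ pᵢ·ℓᵢ = 0.13·3 + 0.30·3 + 0.04·3 + 0.23·2 + 0.18·3 + 0.12·2 = 2.65 bits/symbol.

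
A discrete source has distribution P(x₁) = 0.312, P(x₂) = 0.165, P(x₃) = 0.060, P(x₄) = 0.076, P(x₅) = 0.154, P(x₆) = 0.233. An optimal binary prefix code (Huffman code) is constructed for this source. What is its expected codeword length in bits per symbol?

Repeatedly combine the two least-probable nodes; the expected code length is the sum of the merged weights.
merge 3/50 + 19/250 → 17/125
merge 17/125 + 77/500 → 29/100
merge 33/200 + 233/1000 → 199/500
merge 29/100 + 39/125 → 301/500
merge 199/500 + 301/500 → 1
L = 17/125 + 29/100 + 199/500 + 301/500 + 1 = 1213/500 = 2.426 bits/symbol.

2.426 bits/symbol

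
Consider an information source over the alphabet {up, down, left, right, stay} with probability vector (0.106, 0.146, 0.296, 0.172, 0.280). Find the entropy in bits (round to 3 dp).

H = −Σ pᵢ log₂ pᵢ.
−0.106·log₂(0.106) = 0.3432
−0.146·log₂(0.146) = 0.4053
−0.296·log₂(0.296) = 0.5199
−0.172·log₂(0.172) = 0.4368
−0.280·log₂(0.280) = 0.5142
Sum ≈ 2.2194 → 2.219 bits.

2.219 bits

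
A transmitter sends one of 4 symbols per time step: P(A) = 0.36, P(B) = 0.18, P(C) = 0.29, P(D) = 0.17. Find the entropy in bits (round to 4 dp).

1.9284 bits

H = −Σ pᵢ log₂ pᵢ.
−0.36·log₂(0.36) = 0.5306
−0.18·log₂(0.18) = 0.4453
−0.29·log₂(0.29) = 0.5179
−0.17·log₂(0.17) = 0.4346
Sum ≈ 1.9284 → 1.9284 bits.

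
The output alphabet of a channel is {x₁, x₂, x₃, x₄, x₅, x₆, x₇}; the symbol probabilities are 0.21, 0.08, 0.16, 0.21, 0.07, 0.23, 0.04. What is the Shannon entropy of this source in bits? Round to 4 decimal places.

2.6021 bits

H = −Σ pᵢ log₂ pᵢ.
−0.21·log₂(0.21) = 0.4728
−0.08·log₂(0.08) = 0.2915
−0.16·log₂(0.16) = 0.4230
−0.21·log₂(0.21) = 0.4728
−0.07·log₂(0.07) = 0.2686
−0.23·log₂(0.23) = 0.4877
−0.04·log₂(0.04) = 0.1858
Sum ≈ 2.6021 → 2.6021 bits.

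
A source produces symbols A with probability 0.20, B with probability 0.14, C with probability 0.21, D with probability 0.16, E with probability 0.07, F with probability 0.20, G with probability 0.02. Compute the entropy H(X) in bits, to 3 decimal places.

H = −Σ pᵢ log₂ pᵢ.
−0.20·log₂(0.20) = 0.4644
−0.14·log₂(0.14) = 0.3971
−0.21·log₂(0.21) = 0.4728
−0.16·log₂(0.16) = 0.4230
−0.07·log₂(0.07) = 0.2686
−0.20·log₂(0.20) = 0.4644
−0.02·log₂(0.02) = 0.1129
Sum ≈ 2.6032 → 2.603 bits.

2.603 bits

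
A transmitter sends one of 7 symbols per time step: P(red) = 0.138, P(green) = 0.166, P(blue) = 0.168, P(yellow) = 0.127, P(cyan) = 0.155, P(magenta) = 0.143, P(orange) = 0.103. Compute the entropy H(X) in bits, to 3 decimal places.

2.791 bits

H = −Σ pᵢ log₂ pᵢ.
−0.138·log₂(0.138) = 0.3943
−0.166·log₂(0.166) = 0.4301
−0.168·log₂(0.168) = 0.4323
−0.127·log₂(0.127) = 0.3781
−0.155·log₂(0.155) = 0.4169
−0.143·log₂(0.143) = 0.4012
−0.103·log₂(0.103) = 0.3378
Sum ≈ 2.7907 → 2.791 bits.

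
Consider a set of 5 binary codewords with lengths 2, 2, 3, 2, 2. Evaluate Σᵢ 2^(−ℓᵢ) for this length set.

1.125

With common denominator 2^3 = 8: Σ 2^(−ℓᵢ) = 2/8 + 2/8 + 1/8 + 2/8 + 2/8 = 9/8 = 1.125.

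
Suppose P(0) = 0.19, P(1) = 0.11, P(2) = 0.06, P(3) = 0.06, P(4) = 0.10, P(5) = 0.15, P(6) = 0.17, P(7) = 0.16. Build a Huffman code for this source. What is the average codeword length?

Repeatedly combine the two least-probable nodes; the expected code length is the sum of the merged weights.
merge 3/50 + 3/50 → 3/25
merge 1/10 + 11/100 → 21/100
merge 3/25 + 3/20 → 27/100
merge 4/25 + 17/100 → 33/100
merge 19/100 + 21/100 → 2/5
merge 27/100 + 33/100 → 3/5
merge 2/5 + 3/5 → 1
L = 3/25 + 21/100 + 27/100 + 33/100 + 2/5 + 3/5 + 1 = 293/100 = 2.93 bits/symbol.

2.93 bits/symbol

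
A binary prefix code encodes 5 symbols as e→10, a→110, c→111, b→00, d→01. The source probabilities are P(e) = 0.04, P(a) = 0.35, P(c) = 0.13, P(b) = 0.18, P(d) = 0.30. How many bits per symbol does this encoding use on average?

2.48 bits/symbol

L̄ = Σ pᵢ·ℓᵢ = 0.04·2 + 0.35·3 + 0.13·3 + 0.18·2 + 0.30·2 = 2.48 bits/symbol.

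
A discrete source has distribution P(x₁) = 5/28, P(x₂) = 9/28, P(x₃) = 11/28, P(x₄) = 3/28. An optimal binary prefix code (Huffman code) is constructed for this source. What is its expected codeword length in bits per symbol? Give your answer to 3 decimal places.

Repeatedly combine the two least-probable nodes; the expected code length is the sum of the merged weights.
merge 3/28 + 5/28 → 2/7
merge 2/7 + 9/28 → 17/28
merge 11/28 + 17/28 → 1
L = 2/7 + 17/28 + 1 = 53/28 ≈ 1.893 bits/symbol.

1.893 bits/symbol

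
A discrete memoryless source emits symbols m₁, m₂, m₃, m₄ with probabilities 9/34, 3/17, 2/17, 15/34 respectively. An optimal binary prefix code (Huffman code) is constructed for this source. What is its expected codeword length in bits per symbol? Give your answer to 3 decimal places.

1.853 bits/symbol

Repeatedly combine the two least-probable nodes; the expected code length is the sum of the merged weights.
merge 2/17 + 3/17 → 5/17
merge 9/34 + 5/17 → 19/34
merge 15/34 + 19/34 → 1
L = 5/17 + 19/34 + 1 = 63/34 ≈ 1.853 bits/symbol.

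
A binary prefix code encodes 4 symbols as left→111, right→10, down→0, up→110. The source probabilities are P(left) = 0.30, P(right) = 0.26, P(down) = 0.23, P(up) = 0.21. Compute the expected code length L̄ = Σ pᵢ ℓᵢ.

L̄ = Σ pᵢ·ℓᵢ = 0.30·3 + 0.26·2 + 0.23·1 + 0.21·3 = 2.28 bits/symbol.

2.28 bits/symbol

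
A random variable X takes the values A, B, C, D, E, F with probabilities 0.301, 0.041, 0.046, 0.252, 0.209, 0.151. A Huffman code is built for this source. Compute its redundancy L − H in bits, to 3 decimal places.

0.025 bits

Entropy H = −Σ p log₂ p ≈ 2.2996 bits.
Huffman merges: 41/1000+23/500→87/1000; 87/1000+151/1000→119/500; 209/1000+119/500→447/1000; 63/250+301/1000→553/1000; 447/1000+553/1000→1. L = 93/40 ≈ 2.3250.
L − H = 2.3250 − 2.2996 = 0.025 bits.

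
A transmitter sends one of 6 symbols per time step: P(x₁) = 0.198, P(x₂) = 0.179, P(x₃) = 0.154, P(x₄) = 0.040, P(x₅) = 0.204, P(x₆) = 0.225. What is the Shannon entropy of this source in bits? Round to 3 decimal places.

H = −Σ pᵢ log₂ pᵢ.
−0.198·log₂(0.198) = 0.4626
−0.179·log₂(0.179) = 0.4443
−0.154·log₂(0.154) = 0.4156
−0.040·log₂(0.040) = 0.1858
−0.204·log₂(0.204) = 0.4678
−0.225·log₂(0.225) = 0.4842
Sum ≈ 2.4603 → 2.460 bits.

2.460 bits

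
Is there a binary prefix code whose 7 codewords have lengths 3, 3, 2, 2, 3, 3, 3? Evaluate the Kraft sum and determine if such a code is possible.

1.125; no

With common denominator 2^3 = 8: Σ 2^(−ℓᵢ) = 1/8 + 1/8 + 2/8 + 2/8 + 1/8 + 1/8 + 1/8 = 9/8 = 1.125.
Kraft's inequality requires Σ ≤ 1; here Σ = 1.125 > 1, so no such prefix code exists.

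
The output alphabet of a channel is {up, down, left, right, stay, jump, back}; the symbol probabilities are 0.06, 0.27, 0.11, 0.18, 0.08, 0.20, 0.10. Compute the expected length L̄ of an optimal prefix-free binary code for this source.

Repeatedly combine the two least-probable nodes; the expected code length is the sum of the merged weights.
merge 3/50 + 2/25 → 7/50
merge 1/10 + 11/100 → 21/100
merge 7/50 + 9/50 → 8/25
merge 1/5 + 21/100 → 41/100
merge 27/100 + 8/25 → 59/100
merge 41/100 + 59/100 → 1
L = 7/50 + 21/100 + 8/25 + 41/100 + 59/100 + 1 = 267/100 = 2.67 bits/symbol.

2.67 bits/symbol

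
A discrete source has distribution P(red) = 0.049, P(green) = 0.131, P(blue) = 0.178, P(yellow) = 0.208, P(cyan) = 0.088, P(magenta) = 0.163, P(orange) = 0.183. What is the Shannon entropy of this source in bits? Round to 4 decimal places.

H = −Σ pᵢ log₂ pᵢ.
−0.049·log₂(0.049) = 0.2132
−0.131·log₂(0.131) = 0.3841
−0.178·log₂(0.178) = 0.4432
−0.208·log₂(0.208) = 0.4712
−0.088·log₂(0.088) = 0.3086
−0.163·log₂(0.163) = 0.4266
−0.183·log₂(0.183) = 0.4484
Sum ≈ 2.6953 → 2.6953 bits.

2.6953 bits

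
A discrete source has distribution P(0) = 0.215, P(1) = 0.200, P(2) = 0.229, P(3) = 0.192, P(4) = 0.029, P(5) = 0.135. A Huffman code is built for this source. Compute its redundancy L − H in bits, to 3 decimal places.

0.097 bits

Entropy H = −Σ p log₂ p ≈ 2.4234 bits.
Huffman merges: 29/1000+27/200→41/250; 41/250+24/125→89/250; 1/5+43/200→83/200; 229/1000+89/250→117/200; 83/200+117/200→1. L = 63/25 ≈ 2.5200.
L − H = 2.5200 − 2.4234 = 0.097 bits.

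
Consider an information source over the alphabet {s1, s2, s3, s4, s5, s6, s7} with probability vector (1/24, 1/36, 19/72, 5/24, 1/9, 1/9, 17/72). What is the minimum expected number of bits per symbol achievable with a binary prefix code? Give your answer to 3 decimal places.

Repeatedly combine the two least-probable nodes; the expected code length is the sum of the merged weights.
merge 1/36 + 1/24 → 5/72
merge 5/72 + 1/9 → 13/72
merge 1/9 + 13/72 → 7/24
merge 5/24 + 17/72 → 4/9
merge 19/72 + 7/24 → 5/9
merge 4/9 + 5/9 → 1
L = 5/72 + 13/72 + 7/24 + 4/9 + 5/9 + 1 = 61/24 ≈ 2.542 bits/symbol.

2.542 bits/symbol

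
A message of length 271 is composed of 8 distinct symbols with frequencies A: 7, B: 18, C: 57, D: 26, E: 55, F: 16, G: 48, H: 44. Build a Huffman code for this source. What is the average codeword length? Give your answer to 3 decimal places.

2.823 bits/symbol

Probabilities are the counts divided by 271.
Repeatedly combine the two least-probable nodes; the expected code length is the sum of the merged weights.
merge 7/271 + 16/271 → 23/271
merge 18/271 + 23/271 → 41/271
merge 26/271 + 41/271 → 67/271
merge 44/271 + 48/271 → 92/271
merge 55/271 + 57/271 → 112/271
merge 67/271 + 92/271 → 159/271
merge 112/271 + 159/271 → 1
L = 23/271 + 41/271 + 67/271 + 92/271 + 112/271 + 159/271 + 1 = 765/271 ≈ 2.823 bits/symbol.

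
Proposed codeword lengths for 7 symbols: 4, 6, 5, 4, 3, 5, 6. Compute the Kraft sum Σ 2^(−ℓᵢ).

With common denominator 2^6 = 64: Σ 2^(−ℓᵢ) = 4/64 + 1/64 + 2/64 + 4/64 + 8/64 + 2/64 + 1/64 = 22/64 = 0.34375.

0.34375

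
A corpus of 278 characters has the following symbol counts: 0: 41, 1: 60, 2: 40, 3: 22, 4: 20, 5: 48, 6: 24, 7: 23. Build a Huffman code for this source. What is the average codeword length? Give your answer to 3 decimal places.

2.932 bits/symbol

Probabilities are the counts divided by 278.
Repeatedly combine the two least-probable nodes; the expected code length is the sum of the merged weights.
merge 10/139 + 11/139 → 21/139
merge 23/278 + 12/139 → 47/278
merge 20/139 + 41/278 → 81/278
merge 21/139 + 47/278 → 89/278
merge 24/139 + 30/139 → 54/139
merge 81/278 + 89/278 → 85/139
merge 54/139 + 85/139 → 1
L = 21/139 + 47/278 + 81/278 + 89/278 + 54/139 + 85/139 + 1 = 815/278 ≈ 2.932 bits/symbol.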